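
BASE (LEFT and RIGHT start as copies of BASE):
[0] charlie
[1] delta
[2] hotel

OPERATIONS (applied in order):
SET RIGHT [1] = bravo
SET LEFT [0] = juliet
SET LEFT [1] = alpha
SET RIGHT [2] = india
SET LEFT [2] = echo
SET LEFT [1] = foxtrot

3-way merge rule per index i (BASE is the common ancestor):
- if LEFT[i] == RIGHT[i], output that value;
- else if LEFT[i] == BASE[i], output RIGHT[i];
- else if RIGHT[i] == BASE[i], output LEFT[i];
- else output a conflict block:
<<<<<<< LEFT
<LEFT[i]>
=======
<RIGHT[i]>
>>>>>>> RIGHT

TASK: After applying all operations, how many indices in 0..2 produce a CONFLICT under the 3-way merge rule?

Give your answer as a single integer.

Final LEFT:  [juliet, foxtrot, echo]
Final RIGHT: [charlie, bravo, india]
i=0: L=juliet, R=charlie=BASE -> take LEFT -> juliet
i=1: BASE=delta L=foxtrot R=bravo all differ -> CONFLICT
i=2: BASE=hotel L=echo R=india all differ -> CONFLICT
Conflict count: 2

Answer: 2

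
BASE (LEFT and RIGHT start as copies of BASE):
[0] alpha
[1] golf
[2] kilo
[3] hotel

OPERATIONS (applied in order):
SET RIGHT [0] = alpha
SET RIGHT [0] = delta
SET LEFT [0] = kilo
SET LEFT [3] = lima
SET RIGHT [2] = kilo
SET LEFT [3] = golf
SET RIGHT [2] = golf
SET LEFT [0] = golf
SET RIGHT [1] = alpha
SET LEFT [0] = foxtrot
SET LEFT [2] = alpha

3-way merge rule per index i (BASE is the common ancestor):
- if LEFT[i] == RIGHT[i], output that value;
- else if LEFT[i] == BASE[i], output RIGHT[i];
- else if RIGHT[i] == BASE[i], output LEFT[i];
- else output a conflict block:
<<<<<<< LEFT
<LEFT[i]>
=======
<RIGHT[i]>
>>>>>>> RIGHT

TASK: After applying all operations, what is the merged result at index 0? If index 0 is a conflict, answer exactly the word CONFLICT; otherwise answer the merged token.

Final LEFT:  [foxtrot, golf, alpha, golf]
Final RIGHT: [delta, alpha, golf, hotel]
i=0: BASE=alpha L=foxtrot R=delta all differ -> CONFLICT
i=1: L=golf=BASE, R=alpha -> take RIGHT -> alpha
i=2: BASE=kilo L=alpha R=golf all differ -> CONFLICT
i=3: L=golf, R=hotel=BASE -> take LEFT -> golf
Index 0 -> CONFLICT

Answer: CONFLICT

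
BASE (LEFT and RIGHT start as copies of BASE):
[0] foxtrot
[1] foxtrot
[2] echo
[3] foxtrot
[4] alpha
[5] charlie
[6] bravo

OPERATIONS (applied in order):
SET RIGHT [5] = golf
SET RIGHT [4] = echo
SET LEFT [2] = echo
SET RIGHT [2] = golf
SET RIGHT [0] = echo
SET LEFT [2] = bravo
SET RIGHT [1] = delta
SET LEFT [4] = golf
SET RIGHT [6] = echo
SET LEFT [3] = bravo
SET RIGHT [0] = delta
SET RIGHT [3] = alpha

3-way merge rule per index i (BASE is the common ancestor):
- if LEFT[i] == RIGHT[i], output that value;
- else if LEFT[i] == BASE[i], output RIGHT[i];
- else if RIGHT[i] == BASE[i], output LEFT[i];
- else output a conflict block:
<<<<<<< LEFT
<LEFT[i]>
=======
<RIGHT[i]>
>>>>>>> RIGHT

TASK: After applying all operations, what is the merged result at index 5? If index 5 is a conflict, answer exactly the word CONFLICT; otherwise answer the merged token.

Final LEFT:  [foxtrot, foxtrot, bravo, bravo, golf, charlie, bravo]
Final RIGHT: [delta, delta, golf, alpha, echo, golf, echo]
i=0: L=foxtrot=BASE, R=delta -> take RIGHT -> delta
i=1: L=foxtrot=BASE, R=delta -> take RIGHT -> delta
i=2: BASE=echo L=bravo R=golf all differ -> CONFLICT
i=3: BASE=foxtrot L=bravo R=alpha all differ -> CONFLICT
i=4: BASE=alpha L=golf R=echo all differ -> CONFLICT
i=5: L=charlie=BASE, R=golf -> take RIGHT -> golf
i=6: L=bravo=BASE, R=echo -> take RIGHT -> echo
Index 5 -> golf

Answer: golf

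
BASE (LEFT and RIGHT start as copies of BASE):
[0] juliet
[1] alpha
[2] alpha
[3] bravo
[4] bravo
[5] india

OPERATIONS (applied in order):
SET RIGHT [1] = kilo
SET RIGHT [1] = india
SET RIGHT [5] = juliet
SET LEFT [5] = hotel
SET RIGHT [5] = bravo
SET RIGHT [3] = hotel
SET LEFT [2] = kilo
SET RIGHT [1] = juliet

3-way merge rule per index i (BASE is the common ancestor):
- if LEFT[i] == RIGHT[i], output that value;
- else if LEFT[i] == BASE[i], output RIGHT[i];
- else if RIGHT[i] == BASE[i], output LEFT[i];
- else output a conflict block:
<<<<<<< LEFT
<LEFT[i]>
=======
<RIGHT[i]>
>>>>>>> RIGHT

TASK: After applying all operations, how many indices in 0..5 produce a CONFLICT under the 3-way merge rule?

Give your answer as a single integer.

Answer: 1

Derivation:
Final LEFT:  [juliet, alpha, kilo, bravo, bravo, hotel]
Final RIGHT: [juliet, juliet, alpha, hotel, bravo, bravo]
i=0: L=juliet R=juliet -> agree -> juliet
i=1: L=alpha=BASE, R=juliet -> take RIGHT -> juliet
i=2: L=kilo, R=alpha=BASE -> take LEFT -> kilo
i=3: L=bravo=BASE, R=hotel -> take RIGHT -> hotel
i=4: L=bravo R=bravo -> agree -> bravo
i=5: BASE=india L=hotel R=bravo all differ -> CONFLICT
Conflict count: 1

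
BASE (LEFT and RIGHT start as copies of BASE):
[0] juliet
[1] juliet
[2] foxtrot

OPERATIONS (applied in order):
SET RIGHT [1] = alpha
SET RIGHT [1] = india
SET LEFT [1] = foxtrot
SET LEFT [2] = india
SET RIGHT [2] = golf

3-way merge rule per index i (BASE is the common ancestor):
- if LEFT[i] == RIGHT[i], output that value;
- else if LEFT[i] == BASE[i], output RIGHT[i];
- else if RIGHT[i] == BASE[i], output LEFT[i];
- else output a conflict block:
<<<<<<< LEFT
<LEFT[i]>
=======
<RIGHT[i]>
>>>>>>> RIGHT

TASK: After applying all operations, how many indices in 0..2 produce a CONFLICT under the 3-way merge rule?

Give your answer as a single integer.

Final LEFT:  [juliet, foxtrot, india]
Final RIGHT: [juliet, india, golf]
i=0: L=juliet R=juliet -> agree -> juliet
i=1: BASE=juliet L=foxtrot R=india all differ -> CONFLICT
i=2: BASE=foxtrot L=india R=golf all differ -> CONFLICT
Conflict count: 2

Answer: 2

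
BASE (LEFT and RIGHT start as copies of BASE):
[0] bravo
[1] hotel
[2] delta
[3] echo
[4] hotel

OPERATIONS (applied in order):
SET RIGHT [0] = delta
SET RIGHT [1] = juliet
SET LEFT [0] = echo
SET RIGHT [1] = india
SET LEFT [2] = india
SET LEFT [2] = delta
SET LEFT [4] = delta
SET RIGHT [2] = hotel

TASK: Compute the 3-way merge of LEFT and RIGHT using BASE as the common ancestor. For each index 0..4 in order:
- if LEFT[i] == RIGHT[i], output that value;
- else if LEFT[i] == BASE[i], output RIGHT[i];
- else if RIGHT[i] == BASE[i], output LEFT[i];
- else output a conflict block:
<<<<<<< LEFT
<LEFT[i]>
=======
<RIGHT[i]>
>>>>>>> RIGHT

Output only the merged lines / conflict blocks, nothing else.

Final LEFT:  [echo, hotel, delta, echo, delta]
Final RIGHT: [delta, india, hotel, echo, hotel]
i=0: BASE=bravo L=echo R=delta all differ -> CONFLICT
i=1: L=hotel=BASE, R=india -> take RIGHT -> india
i=2: L=delta=BASE, R=hotel -> take RIGHT -> hotel
i=3: L=echo R=echo -> agree -> echo
i=4: L=delta, R=hotel=BASE -> take LEFT -> delta

Answer: <<<<<<< LEFT
echo
=======
delta
>>>>>>> RIGHT
india
hotel
echo
delta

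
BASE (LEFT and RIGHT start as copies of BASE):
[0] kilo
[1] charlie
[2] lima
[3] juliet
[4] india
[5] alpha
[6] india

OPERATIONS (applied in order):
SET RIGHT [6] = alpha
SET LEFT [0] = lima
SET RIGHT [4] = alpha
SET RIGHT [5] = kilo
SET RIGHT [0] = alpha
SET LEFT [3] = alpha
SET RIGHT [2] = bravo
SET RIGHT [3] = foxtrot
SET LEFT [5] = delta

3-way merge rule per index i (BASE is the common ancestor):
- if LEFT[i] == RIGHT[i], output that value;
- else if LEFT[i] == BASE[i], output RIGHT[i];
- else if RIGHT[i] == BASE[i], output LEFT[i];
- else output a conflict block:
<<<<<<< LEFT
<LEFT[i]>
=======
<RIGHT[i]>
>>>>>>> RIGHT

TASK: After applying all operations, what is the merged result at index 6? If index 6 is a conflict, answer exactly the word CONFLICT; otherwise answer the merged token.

Final LEFT:  [lima, charlie, lima, alpha, india, delta, india]
Final RIGHT: [alpha, charlie, bravo, foxtrot, alpha, kilo, alpha]
i=0: BASE=kilo L=lima R=alpha all differ -> CONFLICT
i=1: L=charlie R=charlie -> agree -> charlie
i=2: L=lima=BASE, R=bravo -> take RIGHT -> bravo
i=3: BASE=juliet L=alpha R=foxtrot all differ -> CONFLICT
i=4: L=india=BASE, R=alpha -> take RIGHT -> alpha
i=5: BASE=alpha L=delta R=kilo all differ -> CONFLICT
i=6: L=india=BASE, R=alpha -> take RIGHT -> alpha
Index 6 -> alpha

Answer: alpha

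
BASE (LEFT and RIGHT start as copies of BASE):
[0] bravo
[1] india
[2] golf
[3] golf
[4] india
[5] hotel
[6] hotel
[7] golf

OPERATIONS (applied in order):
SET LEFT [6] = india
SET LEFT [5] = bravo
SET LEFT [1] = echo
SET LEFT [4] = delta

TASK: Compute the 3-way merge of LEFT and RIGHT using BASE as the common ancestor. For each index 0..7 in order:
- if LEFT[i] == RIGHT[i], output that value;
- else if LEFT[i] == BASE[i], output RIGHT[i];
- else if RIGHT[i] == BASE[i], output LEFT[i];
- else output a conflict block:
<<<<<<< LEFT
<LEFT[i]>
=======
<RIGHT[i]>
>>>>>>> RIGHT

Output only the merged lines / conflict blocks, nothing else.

Final LEFT:  [bravo, echo, golf, golf, delta, bravo, india, golf]
Final RIGHT: [bravo, india, golf, golf, india, hotel, hotel, golf]
i=0: L=bravo R=bravo -> agree -> bravo
i=1: L=echo, R=india=BASE -> take LEFT -> echo
i=2: L=golf R=golf -> agree -> golf
i=3: L=golf R=golf -> agree -> golf
i=4: L=delta, R=india=BASE -> take LEFT -> delta
i=5: L=bravo, R=hotel=BASE -> take LEFT -> bravo
i=6: L=india, R=hotel=BASE -> take LEFT -> india
i=7: L=golf R=golf -> agree -> golf

Answer: bravo
echo
golf
golf
delta
bravo
india
golf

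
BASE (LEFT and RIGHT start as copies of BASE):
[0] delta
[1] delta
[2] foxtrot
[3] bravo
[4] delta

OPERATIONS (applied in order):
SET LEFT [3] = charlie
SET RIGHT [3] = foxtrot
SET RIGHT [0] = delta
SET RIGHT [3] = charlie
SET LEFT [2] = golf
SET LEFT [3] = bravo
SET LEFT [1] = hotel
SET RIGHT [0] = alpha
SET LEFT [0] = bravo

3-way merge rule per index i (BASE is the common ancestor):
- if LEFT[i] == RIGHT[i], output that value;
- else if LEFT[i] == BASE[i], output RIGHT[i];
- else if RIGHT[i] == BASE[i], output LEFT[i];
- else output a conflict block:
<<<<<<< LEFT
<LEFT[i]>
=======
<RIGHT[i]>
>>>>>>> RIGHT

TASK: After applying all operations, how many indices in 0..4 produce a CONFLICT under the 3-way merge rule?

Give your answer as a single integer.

Answer: 1

Derivation:
Final LEFT:  [bravo, hotel, golf, bravo, delta]
Final RIGHT: [alpha, delta, foxtrot, charlie, delta]
i=0: BASE=delta L=bravo R=alpha all differ -> CONFLICT
i=1: L=hotel, R=delta=BASE -> take LEFT -> hotel
i=2: L=golf, R=foxtrot=BASE -> take LEFT -> golf
i=3: L=bravo=BASE, R=charlie -> take RIGHT -> charlie
i=4: L=delta R=delta -> agree -> delta
Conflict count: 1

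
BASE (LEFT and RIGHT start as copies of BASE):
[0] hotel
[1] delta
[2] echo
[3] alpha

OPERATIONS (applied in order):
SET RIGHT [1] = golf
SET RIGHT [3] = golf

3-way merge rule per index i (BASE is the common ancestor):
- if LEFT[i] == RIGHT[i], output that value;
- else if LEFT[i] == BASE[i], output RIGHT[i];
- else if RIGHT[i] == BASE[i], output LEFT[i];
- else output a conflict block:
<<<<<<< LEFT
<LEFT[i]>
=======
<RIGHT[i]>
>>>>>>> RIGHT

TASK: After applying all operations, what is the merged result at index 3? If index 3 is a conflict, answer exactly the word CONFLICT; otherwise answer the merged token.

Final LEFT:  [hotel, delta, echo, alpha]
Final RIGHT: [hotel, golf, echo, golf]
i=0: L=hotel R=hotel -> agree -> hotel
i=1: L=delta=BASE, R=golf -> take RIGHT -> golf
i=2: L=echo R=echo -> agree -> echo
i=3: L=alpha=BASE, R=golf -> take RIGHT -> golf
Index 3 -> golf

Answer: golf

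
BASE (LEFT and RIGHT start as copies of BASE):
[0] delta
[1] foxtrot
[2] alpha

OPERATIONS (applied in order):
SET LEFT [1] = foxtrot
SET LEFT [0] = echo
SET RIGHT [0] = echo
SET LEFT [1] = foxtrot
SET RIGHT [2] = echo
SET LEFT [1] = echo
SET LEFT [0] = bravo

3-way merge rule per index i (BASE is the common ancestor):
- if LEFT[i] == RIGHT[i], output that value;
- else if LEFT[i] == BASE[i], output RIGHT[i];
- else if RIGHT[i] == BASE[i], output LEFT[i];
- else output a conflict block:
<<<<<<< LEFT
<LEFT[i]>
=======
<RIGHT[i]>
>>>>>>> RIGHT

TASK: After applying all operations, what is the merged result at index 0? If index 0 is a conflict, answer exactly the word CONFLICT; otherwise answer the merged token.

Answer: CONFLICT

Derivation:
Final LEFT:  [bravo, echo, alpha]
Final RIGHT: [echo, foxtrot, echo]
i=0: BASE=delta L=bravo R=echo all differ -> CONFLICT
i=1: L=echo, R=foxtrot=BASE -> take LEFT -> echo
i=2: L=alpha=BASE, R=echo -> take RIGHT -> echo
Index 0 -> CONFLICT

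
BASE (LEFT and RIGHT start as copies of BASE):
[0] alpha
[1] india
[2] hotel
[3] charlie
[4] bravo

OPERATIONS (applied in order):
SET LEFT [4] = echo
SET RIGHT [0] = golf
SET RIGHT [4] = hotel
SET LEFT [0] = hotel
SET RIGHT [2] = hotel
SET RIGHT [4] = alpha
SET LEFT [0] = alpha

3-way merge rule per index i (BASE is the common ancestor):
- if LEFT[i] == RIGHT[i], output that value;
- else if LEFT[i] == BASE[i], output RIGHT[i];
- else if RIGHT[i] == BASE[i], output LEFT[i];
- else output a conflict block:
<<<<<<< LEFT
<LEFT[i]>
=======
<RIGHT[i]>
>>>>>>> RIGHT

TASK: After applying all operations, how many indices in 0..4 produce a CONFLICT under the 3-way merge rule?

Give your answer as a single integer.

Final LEFT:  [alpha, india, hotel, charlie, echo]
Final RIGHT: [golf, india, hotel, charlie, alpha]
i=0: L=alpha=BASE, R=golf -> take RIGHT -> golf
i=1: L=india R=india -> agree -> india
i=2: L=hotel R=hotel -> agree -> hotel
i=3: L=charlie R=charlie -> agree -> charlie
i=4: BASE=bravo L=echo R=alpha all differ -> CONFLICT
Conflict count: 1

Answer: 1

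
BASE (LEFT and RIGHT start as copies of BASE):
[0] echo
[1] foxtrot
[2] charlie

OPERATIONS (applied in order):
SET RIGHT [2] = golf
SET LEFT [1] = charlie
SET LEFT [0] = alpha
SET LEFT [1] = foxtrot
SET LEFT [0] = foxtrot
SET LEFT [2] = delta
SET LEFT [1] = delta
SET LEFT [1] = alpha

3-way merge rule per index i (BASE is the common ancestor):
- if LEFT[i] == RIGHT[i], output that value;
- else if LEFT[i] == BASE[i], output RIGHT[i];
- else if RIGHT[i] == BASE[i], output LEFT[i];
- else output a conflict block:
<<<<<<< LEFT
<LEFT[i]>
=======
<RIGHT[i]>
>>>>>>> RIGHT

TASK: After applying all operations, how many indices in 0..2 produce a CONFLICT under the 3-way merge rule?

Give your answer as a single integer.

Final LEFT:  [foxtrot, alpha, delta]
Final RIGHT: [echo, foxtrot, golf]
i=0: L=foxtrot, R=echo=BASE -> take LEFT -> foxtrot
i=1: L=alpha, R=foxtrot=BASE -> take LEFT -> alpha
i=2: BASE=charlie L=delta R=golf all differ -> CONFLICT
Conflict count: 1

Answer: 1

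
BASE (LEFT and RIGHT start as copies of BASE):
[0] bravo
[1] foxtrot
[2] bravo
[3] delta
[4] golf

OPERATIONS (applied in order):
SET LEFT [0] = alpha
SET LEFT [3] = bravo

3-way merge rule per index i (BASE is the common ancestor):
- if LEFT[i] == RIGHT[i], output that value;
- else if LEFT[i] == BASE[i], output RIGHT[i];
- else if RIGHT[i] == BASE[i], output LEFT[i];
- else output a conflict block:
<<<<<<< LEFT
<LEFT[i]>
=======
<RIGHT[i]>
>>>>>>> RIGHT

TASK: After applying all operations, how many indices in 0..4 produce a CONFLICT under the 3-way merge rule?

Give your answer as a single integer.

Answer: 0

Derivation:
Final LEFT:  [alpha, foxtrot, bravo, bravo, golf]
Final RIGHT: [bravo, foxtrot, bravo, delta, golf]
i=0: L=alpha, R=bravo=BASE -> take LEFT -> alpha
i=1: L=foxtrot R=foxtrot -> agree -> foxtrot
i=2: L=bravo R=bravo -> agree -> bravo
i=3: L=bravo, R=delta=BASE -> take LEFT -> bravo
i=4: L=golf R=golf -> agree -> golf
Conflict count: 0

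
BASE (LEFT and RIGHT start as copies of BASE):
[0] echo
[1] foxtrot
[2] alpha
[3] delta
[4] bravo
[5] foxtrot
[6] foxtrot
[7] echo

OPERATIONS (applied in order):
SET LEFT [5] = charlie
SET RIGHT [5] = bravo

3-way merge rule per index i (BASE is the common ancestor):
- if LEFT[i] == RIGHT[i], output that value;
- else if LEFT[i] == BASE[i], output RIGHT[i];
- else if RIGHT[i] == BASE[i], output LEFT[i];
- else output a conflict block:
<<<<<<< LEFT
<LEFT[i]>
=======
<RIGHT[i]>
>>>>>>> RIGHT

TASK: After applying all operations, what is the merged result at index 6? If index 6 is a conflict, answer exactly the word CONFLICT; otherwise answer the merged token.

Final LEFT:  [echo, foxtrot, alpha, delta, bravo, charlie, foxtrot, echo]
Final RIGHT: [echo, foxtrot, alpha, delta, bravo, bravo, foxtrot, echo]
i=0: L=echo R=echo -> agree -> echo
i=1: L=foxtrot R=foxtrot -> agree -> foxtrot
i=2: L=alpha R=alpha -> agree -> alpha
i=3: L=delta R=delta -> agree -> delta
i=4: L=bravo R=bravo -> agree -> bravo
i=5: BASE=foxtrot L=charlie R=bravo all differ -> CONFLICT
i=6: L=foxtrot R=foxtrot -> agree -> foxtrot
i=7: L=echo R=echo -> agree -> echo
Index 6 -> foxtrot

Answer: foxtrot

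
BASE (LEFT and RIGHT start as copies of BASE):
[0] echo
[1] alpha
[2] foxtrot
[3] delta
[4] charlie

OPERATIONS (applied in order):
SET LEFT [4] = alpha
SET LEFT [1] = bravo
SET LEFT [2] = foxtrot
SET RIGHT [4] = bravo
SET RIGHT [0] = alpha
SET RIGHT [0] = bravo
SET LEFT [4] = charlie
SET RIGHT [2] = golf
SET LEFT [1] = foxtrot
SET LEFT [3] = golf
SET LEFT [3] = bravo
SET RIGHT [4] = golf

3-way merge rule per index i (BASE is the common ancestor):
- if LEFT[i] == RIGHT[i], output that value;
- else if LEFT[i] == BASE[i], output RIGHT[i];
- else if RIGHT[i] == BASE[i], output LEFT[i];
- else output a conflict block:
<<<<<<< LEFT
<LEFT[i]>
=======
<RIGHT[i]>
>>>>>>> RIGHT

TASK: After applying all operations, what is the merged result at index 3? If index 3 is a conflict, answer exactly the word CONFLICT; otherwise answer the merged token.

Final LEFT:  [echo, foxtrot, foxtrot, bravo, charlie]
Final RIGHT: [bravo, alpha, golf, delta, golf]
i=0: L=echo=BASE, R=bravo -> take RIGHT -> bravo
i=1: L=foxtrot, R=alpha=BASE -> take LEFT -> foxtrot
i=2: L=foxtrot=BASE, R=golf -> take RIGHT -> golf
i=3: L=bravo, R=delta=BASE -> take LEFT -> bravo
i=4: L=charlie=BASE, R=golf -> take RIGHT -> golf
Index 3 -> bravo

Answer: bravo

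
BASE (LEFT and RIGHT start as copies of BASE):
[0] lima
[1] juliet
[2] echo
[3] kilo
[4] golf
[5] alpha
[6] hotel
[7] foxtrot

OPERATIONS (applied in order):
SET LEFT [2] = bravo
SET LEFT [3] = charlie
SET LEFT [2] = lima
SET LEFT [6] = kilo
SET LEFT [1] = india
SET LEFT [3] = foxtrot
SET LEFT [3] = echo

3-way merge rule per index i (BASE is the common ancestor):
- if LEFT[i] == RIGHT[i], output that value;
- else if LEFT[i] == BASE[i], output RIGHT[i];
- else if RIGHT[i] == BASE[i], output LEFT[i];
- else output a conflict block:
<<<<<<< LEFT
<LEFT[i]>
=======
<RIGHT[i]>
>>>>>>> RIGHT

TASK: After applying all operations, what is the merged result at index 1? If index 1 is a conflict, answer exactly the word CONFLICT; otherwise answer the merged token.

Final LEFT:  [lima, india, lima, echo, golf, alpha, kilo, foxtrot]
Final RIGHT: [lima, juliet, echo, kilo, golf, alpha, hotel, foxtrot]
i=0: L=lima R=lima -> agree -> lima
i=1: L=india, R=juliet=BASE -> take LEFT -> india
i=2: L=lima, R=echo=BASE -> take LEFT -> lima
i=3: L=echo, R=kilo=BASE -> take LEFT -> echo
i=4: L=golf R=golf -> agree -> golf
i=5: L=alpha R=alpha -> agree -> alpha
i=6: L=kilo, R=hotel=BASE -> take LEFT -> kilo
i=7: L=foxtrot R=foxtrot -> agree -> foxtrot
Index 1 -> india

Answer: india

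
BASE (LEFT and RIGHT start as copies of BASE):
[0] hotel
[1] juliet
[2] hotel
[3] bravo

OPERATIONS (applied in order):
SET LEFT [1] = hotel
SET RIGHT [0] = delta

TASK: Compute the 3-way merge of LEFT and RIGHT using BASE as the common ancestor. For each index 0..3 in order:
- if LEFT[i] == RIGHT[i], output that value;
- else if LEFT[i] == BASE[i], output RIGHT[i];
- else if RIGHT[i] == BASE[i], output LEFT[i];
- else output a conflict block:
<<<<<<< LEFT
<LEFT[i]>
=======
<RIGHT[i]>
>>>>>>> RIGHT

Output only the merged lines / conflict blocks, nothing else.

Answer: delta
hotel
hotel
bravo

Derivation:
Final LEFT:  [hotel, hotel, hotel, bravo]
Final RIGHT: [delta, juliet, hotel, bravo]
i=0: L=hotel=BASE, R=delta -> take RIGHT -> delta
i=1: L=hotel, R=juliet=BASE -> take LEFT -> hotel
i=2: L=hotel R=hotel -> agree -> hotel
i=3: L=bravo R=bravo -> agree -> bravo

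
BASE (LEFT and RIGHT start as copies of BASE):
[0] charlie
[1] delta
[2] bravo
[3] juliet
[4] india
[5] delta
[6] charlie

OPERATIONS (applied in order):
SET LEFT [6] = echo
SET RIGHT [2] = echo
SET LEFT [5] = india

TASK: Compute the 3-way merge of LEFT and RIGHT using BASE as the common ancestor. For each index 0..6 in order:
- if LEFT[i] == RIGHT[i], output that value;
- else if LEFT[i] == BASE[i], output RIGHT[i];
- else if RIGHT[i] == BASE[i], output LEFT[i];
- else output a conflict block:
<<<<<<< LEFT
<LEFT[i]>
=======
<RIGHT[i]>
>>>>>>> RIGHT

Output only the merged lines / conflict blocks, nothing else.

Answer: charlie
delta
echo
juliet
india
india
echo

Derivation:
Final LEFT:  [charlie, delta, bravo, juliet, india, india, echo]
Final RIGHT: [charlie, delta, echo, juliet, india, delta, charlie]
i=0: L=charlie R=charlie -> agree -> charlie
i=1: L=delta R=delta -> agree -> delta
i=2: L=bravo=BASE, R=echo -> take RIGHT -> echo
i=3: L=juliet R=juliet -> agree -> juliet
i=4: L=india R=india -> agree -> india
i=5: L=india, R=delta=BASE -> take LEFT -> india
i=6: L=echo, R=charlie=BASE -> take LEFT -> echo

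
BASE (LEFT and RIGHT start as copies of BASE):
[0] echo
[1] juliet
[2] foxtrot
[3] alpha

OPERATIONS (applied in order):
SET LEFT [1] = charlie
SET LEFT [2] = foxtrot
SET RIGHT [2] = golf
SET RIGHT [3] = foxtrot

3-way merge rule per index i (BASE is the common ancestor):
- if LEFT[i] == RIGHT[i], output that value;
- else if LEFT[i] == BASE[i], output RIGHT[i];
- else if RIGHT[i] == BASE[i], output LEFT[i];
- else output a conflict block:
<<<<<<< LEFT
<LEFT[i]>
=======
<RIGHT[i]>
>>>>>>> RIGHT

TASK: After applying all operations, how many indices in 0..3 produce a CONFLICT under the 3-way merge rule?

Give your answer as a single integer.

Answer: 0

Derivation:
Final LEFT:  [echo, charlie, foxtrot, alpha]
Final RIGHT: [echo, juliet, golf, foxtrot]
i=0: L=echo R=echo -> agree -> echo
i=1: L=charlie, R=juliet=BASE -> take LEFT -> charlie
i=2: L=foxtrot=BASE, R=golf -> take RIGHT -> golf
i=3: L=alpha=BASE, R=foxtrot -> take RIGHT -> foxtrot
Conflict count: 0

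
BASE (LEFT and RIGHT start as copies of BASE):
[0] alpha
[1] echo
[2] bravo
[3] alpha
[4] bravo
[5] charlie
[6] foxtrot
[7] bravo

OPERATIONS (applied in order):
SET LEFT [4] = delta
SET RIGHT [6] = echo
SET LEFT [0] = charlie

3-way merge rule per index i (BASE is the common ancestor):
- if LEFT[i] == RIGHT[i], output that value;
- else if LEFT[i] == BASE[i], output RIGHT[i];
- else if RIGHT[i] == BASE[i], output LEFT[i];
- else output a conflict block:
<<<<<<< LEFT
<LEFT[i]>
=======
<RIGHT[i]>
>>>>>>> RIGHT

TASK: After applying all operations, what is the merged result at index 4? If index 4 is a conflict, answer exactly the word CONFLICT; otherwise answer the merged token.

Final LEFT:  [charlie, echo, bravo, alpha, delta, charlie, foxtrot, bravo]
Final RIGHT: [alpha, echo, bravo, alpha, bravo, charlie, echo, bravo]
i=0: L=charlie, R=alpha=BASE -> take LEFT -> charlie
i=1: L=echo R=echo -> agree -> echo
i=2: L=bravo R=bravo -> agree -> bravo
i=3: L=alpha R=alpha -> agree -> alpha
i=4: L=delta, R=bravo=BASE -> take LEFT -> delta
i=5: L=charlie R=charlie -> agree -> charlie
i=6: L=foxtrot=BASE, R=echo -> take RIGHT -> echo
i=7: L=bravo R=bravo -> agree -> bravo
Index 4 -> delta

Answer: delta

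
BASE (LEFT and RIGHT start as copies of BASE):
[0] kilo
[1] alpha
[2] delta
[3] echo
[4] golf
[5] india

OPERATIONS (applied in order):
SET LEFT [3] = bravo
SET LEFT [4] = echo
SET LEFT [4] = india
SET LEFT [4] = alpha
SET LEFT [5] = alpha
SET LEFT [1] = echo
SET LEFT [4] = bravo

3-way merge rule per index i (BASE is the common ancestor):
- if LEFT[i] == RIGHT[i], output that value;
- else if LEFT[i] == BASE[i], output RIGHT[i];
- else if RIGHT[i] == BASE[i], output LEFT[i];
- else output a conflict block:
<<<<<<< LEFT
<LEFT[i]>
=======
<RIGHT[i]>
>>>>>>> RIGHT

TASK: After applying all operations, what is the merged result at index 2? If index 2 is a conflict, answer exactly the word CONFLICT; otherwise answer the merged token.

Final LEFT:  [kilo, echo, delta, bravo, bravo, alpha]
Final RIGHT: [kilo, alpha, delta, echo, golf, india]
i=0: L=kilo R=kilo -> agree -> kilo
i=1: L=echo, R=alpha=BASE -> take LEFT -> echo
i=2: L=delta R=delta -> agree -> delta
i=3: L=bravo, R=echo=BASE -> take LEFT -> bravo
i=4: L=bravo, R=golf=BASE -> take LEFT -> bravo
i=5: L=alpha, R=india=BASE -> take LEFT -> alpha
Index 2 -> delta

Answer: delta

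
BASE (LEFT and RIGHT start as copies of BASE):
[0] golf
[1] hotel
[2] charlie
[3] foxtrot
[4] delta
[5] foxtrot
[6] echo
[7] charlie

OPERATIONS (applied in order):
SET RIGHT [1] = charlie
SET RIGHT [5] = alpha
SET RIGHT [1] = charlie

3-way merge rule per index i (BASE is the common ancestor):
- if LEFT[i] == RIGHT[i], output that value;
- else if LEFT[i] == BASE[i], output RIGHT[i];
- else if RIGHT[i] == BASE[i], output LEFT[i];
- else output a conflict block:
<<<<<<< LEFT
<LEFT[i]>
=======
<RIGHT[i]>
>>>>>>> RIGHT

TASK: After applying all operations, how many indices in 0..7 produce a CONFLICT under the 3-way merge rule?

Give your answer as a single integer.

Final LEFT:  [golf, hotel, charlie, foxtrot, delta, foxtrot, echo, charlie]
Final RIGHT: [golf, charlie, charlie, foxtrot, delta, alpha, echo, charlie]
i=0: L=golf R=golf -> agree -> golf
i=1: L=hotel=BASE, R=charlie -> take RIGHT -> charlie
i=2: L=charlie R=charlie -> agree -> charlie
i=3: L=foxtrot R=foxtrot -> agree -> foxtrot
i=4: L=delta R=delta -> agree -> delta
i=5: L=foxtrot=BASE, R=alpha -> take RIGHT -> alpha
i=6: L=echo R=echo -> agree -> echo
i=7: L=charlie R=charlie -> agree -> charlie
Conflict count: 0

Answer: 0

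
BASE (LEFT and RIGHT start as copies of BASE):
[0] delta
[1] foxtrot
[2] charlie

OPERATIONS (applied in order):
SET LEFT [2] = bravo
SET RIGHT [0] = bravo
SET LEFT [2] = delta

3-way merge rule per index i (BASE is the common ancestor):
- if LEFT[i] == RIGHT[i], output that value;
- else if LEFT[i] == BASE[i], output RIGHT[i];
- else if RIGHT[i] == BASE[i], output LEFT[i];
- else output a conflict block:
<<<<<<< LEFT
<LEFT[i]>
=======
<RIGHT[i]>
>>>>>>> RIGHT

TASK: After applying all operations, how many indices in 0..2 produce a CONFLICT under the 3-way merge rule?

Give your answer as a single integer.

Answer: 0

Derivation:
Final LEFT:  [delta, foxtrot, delta]
Final RIGHT: [bravo, foxtrot, charlie]
i=0: L=delta=BASE, R=bravo -> take RIGHT -> bravo
i=1: L=foxtrot R=foxtrot -> agree -> foxtrot
i=2: L=delta, R=charlie=BASE -> take LEFT -> delta
Conflict count: 0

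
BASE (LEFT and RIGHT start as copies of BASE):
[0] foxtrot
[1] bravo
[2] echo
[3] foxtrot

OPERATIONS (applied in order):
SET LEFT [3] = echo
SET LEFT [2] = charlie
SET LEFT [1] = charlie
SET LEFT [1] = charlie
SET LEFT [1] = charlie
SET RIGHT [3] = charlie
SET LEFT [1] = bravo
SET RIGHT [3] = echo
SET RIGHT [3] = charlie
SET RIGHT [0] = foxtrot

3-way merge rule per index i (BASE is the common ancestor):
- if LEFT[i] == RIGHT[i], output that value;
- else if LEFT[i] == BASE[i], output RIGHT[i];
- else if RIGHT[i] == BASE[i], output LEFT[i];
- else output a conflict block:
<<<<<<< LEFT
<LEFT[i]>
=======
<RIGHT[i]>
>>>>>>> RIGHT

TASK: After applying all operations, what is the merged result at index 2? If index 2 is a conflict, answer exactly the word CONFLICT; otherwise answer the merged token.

Final LEFT:  [foxtrot, bravo, charlie, echo]
Final RIGHT: [foxtrot, bravo, echo, charlie]
i=0: L=foxtrot R=foxtrot -> agree -> foxtrot
i=1: L=bravo R=bravo -> agree -> bravo
i=2: L=charlie, R=echo=BASE -> take LEFT -> charlie
i=3: BASE=foxtrot L=echo R=charlie all differ -> CONFLICT
Index 2 -> charlie

Answer: charlie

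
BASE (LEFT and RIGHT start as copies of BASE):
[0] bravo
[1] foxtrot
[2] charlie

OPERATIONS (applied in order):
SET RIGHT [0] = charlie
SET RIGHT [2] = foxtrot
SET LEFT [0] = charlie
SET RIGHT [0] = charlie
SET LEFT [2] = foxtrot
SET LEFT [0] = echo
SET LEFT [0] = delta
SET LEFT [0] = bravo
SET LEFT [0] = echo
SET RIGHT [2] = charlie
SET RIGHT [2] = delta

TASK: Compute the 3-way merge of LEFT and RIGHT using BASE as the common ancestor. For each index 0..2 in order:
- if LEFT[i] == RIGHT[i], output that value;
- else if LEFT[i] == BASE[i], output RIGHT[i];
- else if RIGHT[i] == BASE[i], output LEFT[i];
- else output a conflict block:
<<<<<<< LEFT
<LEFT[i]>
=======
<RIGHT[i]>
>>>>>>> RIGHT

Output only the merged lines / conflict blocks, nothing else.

Final LEFT:  [echo, foxtrot, foxtrot]
Final RIGHT: [charlie, foxtrot, delta]
i=0: BASE=bravo L=echo R=charlie all differ -> CONFLICT
i=1: L=foxtrot R=foxtrot -> agree -> foxtrot
i=2: BASE=charlie L=foxtrot R=delta all differ -> CONFLICT

Answer: <<<<<<< LEFT
echo
=======
charlie
>>>>>>> RIGHT
foxtrot
<<<<<<< LEFT
foxtrot
=======
delta
>>>>>>> RIGHT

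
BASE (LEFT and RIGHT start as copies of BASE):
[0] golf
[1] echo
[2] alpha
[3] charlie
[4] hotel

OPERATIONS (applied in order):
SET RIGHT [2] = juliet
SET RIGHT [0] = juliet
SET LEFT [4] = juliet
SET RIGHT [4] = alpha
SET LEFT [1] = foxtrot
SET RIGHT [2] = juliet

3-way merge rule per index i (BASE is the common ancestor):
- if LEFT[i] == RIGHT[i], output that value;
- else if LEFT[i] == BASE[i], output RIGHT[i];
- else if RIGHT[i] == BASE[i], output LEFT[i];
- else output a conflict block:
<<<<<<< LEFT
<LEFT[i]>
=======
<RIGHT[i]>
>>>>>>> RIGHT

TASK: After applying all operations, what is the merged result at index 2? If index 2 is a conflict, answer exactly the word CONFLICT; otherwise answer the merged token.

Final LEFT:  [golf, foxtrot, alpha, charlie, juliet]
Final RIGHT: [juliet, echo, juliet, charlie, alpha]
i=0: L=golf=BASE, R=juliet -> take RIGHT -> juliet
i=1: L=foxtrot, R=echo=BASE -> take LEFT -> foxtrot
i=2: L=alpha=BASE, R=juliet -> take RIGHT -> juliet
i=3: L=charlie R=charlie -> agree -> charlie
i=4: BASE=hotel L=juliet R=alpha all differ -> CONFLICT
Index 2 -> juliet

Answer: juliet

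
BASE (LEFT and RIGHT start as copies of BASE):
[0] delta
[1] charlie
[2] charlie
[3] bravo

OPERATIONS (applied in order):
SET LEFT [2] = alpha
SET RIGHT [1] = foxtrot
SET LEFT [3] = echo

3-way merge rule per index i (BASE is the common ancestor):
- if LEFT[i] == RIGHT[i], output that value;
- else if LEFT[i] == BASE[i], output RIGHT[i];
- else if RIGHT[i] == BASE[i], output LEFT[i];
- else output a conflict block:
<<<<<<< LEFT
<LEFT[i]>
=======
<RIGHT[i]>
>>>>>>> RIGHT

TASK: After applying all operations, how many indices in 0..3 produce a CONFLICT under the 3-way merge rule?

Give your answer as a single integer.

Final LEFT:  [delta, charlie, alpha, echo]
Final RIGHT: [delta, foxtrot, charlie, bravo]
i=0: L=delta R=delta -> agree -> delta
i=1: L=charlie=BASE, R=foxtrot -> take RIGHT -> foxtrot
i=2: L=alpha, R=charlie=BASE -> take LEFT -> alpha
i=3: L=echo, R=bravo=BASE -> take LEFT -> echo
Conflict count: 0

Answer: 0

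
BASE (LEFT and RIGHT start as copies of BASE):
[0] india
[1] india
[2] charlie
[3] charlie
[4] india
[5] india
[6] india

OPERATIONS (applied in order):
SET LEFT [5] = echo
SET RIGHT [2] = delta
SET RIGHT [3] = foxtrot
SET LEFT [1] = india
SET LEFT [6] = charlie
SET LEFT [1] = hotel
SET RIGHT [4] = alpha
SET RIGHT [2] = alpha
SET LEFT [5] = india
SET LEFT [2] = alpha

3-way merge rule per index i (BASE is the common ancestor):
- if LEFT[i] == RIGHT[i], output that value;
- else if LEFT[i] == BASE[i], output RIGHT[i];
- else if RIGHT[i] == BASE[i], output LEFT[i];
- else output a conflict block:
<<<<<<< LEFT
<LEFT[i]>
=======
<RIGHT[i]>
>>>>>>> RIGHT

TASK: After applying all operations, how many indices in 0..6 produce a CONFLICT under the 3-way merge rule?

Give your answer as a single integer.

Answer: 0

Derivation:
Final LEFT:  [india, hotel, alpha, charlie, india, india, charlie]
Final RIGHT: [india, india, alpha, foxtrot, alpha, india, india]
i=0: L=india R=india -> agree -> india
i=1: L=hotel, R=india=BASE -> take LEFT -> hotel
i=2: L=alpha R=alpha -> agree -> alpha
i=3: L=charlie=BASE, R=foxtrot -> take RIGHT -> foxtrot
i=4: L=india=BASE, R=alpha -> take RIGHT -> alpha
i=5: L=india R=india -> agree -> india
i=6: L=charlie, R=india=BASE -> take LEFT -> charlie
Conflict count: 0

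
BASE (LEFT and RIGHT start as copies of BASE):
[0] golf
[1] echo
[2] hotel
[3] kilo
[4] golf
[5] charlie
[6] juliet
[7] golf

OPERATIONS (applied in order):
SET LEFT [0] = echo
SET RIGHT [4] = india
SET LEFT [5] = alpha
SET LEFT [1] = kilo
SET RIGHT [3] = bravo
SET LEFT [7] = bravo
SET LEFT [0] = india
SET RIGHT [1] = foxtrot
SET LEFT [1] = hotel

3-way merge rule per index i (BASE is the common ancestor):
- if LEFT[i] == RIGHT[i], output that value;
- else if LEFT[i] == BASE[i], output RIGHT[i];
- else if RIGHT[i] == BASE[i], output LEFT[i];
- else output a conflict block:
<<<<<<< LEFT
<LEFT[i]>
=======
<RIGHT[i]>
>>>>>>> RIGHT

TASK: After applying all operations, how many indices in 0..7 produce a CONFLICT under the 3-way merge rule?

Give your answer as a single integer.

Final LEFT:  [india, hotel, hotel, kilo, golf, alpha, juliet, bravo]
Final RIGHT: [golf, foxtrot, hotel, bravo, india, charlie, juliet, golf]
i=0: L=india, R=golf=BASE -> take LEFT -> india
i=1: BASE=echo L=hotel R=foxtrot all differ -> CONFLICT
i=2: L=hotel R=hotel -> agree -> hotel
i=3: L=kilo=BASE, R=bravo -> take RIGHT -> bravo
i=4: L=golf=BASE, R=india -> take RIGHT -> india
i=5: L=alpha, R=charlie=BASE -> take LEFT -> alpha
i=6: L=juliet R=juliet -> agree -> juliet
i=7: L=bravo, R=golf=BASE -> take LEFT -> bravo
Conflict count: 1

Answer: 1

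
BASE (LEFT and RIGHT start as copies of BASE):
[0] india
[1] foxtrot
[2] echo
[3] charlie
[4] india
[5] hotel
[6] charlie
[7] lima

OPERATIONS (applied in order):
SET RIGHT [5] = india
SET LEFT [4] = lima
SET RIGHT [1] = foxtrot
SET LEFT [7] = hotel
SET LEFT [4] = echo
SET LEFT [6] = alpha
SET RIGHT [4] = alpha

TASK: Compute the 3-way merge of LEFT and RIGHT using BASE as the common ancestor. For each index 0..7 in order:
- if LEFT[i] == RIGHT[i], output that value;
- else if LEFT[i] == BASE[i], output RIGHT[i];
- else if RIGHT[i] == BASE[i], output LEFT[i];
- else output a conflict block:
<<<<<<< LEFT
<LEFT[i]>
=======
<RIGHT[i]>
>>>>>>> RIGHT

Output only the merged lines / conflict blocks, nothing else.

Answer: india
foxtrot
echo
charlie
<<<<<<< LEFT
echo
=======
alpha
>>>>>>> RIGHT
india
alpha
hotel

Derivation:
Final LEFT:  [india, foxtrot, echo, charlie, echo, hotel, alpha, hotel]
Final RIGHT: [india, foxtrot, echo, charlie, alpha, india, charlie, lima]
i=0: L=india R=india -> agree -> india
i=1: L=foxtrot R=foxtrot -> agree -> foxtrot
i=2: L=echo R=echo -> agree -> echo
i=3: L=charlie R=charlie -> agree -> charlie
i=4: BASE=india L=echo R=alpha all differ -> CONFLICT
i=5: L=hotel=BASE, R=india -> take RIGHT -> india
i=6: L=alpha, R=charlie=BASE -> take LEFT -> alpha
i=7: L=hotel, R=lima=BASE -> take LEFT -> hotel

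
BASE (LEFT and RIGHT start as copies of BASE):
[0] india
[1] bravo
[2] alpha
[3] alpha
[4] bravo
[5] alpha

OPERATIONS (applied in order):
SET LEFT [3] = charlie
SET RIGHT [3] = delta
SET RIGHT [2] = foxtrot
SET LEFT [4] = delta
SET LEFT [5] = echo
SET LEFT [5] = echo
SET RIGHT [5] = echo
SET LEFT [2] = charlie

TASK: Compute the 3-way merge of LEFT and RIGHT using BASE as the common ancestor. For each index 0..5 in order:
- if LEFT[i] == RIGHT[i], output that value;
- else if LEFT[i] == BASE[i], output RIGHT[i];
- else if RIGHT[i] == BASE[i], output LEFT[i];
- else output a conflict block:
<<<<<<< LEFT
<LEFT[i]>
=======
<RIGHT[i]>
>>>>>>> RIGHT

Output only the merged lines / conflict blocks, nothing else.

Final LEFT:  [india, bravo, charlie, charlie, delta, echo]
Final RIGHT: [india, bravo, foxtrot, delta, bravo, echo]
i=0: L=india R=india -> agree -> india
i=1: L=bravo R=bravo -> agree -> bravo
i=2: BASE=alpha L=charlie R=foxtrot all differ -> CONFLICT
i=3: BASE=alpha L=charlie R=delta all differ -> CONFLICT
i=4: L=delta, R=bravo=BASE -> take LEFT -> delta
i=5: L=echo R=echo -> agree -> echo

Answer: india
bravo
<<<<<<< LEFT
charlie
=======
foxtrot
>>>>>>> RIGHT
<<<<<<< LEFT
charlie
=======
delta
>>>>>>> RIGHT
delta
echo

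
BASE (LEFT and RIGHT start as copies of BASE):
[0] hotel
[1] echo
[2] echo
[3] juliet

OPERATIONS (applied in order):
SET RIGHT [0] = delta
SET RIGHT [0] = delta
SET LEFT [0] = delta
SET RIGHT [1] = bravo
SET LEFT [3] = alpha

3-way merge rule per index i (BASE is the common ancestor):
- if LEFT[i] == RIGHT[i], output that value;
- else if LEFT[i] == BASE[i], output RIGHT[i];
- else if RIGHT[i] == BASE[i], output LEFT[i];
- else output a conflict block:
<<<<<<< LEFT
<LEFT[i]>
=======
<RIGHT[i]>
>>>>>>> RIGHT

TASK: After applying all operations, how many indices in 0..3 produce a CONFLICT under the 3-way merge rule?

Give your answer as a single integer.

Answer: 0

Derivation:
Final LEFT:  [delta, echo, echo, alpha]
Final RIGHT: [delta, bravo, echo, juliet]
i=0: L=delta R=delta -> agree -> delta
i=1: L=echo=BASE, R=bravo -> take RIGHT -> bravo
i=2: L=echo R=echo -> agree -> echo
i=3: L=alpha, R=juliet=BASE -> take LEFT -> alpha
Conflict count: 0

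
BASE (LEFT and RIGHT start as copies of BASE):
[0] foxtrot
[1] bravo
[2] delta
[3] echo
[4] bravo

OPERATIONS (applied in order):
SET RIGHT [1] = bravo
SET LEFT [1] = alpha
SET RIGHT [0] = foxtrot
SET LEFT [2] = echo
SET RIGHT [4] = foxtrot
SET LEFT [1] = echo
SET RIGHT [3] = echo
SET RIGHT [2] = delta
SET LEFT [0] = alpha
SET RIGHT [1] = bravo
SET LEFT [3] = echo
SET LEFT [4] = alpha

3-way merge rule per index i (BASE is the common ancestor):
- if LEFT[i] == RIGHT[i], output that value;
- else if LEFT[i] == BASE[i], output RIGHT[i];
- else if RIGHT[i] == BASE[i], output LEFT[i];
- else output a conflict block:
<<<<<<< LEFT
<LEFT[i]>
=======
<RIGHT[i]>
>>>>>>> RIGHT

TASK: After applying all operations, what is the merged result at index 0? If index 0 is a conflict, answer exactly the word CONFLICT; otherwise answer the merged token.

Answer: alpha

Derivation:
Final LEFT:  [alpha, echo, echo, echo, alpha]
Final RIGHT: [foxtrot, bravo, delta, echo, foxtrot]
i=0: L=alpha, R=foxtrot=BASE -> take LEFT -> alpha
i=1: L=echo, R=bravo=BASE -> take LEFT -> echo
i=2: L=echo, R=delta=BASE -> take LEFT -> echo
i=3: L=echo R=echo -> agree -> echo
i=4: BASE=bravo L=alpha R=foxtrot all differ -> CONFLICT
Index 0 -> alpha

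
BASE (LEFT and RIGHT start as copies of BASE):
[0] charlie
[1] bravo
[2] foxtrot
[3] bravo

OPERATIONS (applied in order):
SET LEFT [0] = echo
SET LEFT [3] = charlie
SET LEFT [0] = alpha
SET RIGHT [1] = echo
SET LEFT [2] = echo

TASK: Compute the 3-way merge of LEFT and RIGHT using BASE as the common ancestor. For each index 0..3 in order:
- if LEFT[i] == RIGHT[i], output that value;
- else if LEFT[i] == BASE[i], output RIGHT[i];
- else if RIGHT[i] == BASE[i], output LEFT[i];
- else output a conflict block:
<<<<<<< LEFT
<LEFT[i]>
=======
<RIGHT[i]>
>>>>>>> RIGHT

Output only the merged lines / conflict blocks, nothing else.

Final LEFT:  [alpha, bravo, echo, charlie]
Final RIGHT: [charlie, echo, foxtrot, bravo]
i=0: L=alpha, R=charlie=BASE -> take LEFT -> alpha
i=1: L=bravo=BASE, R=echo -> take RIGHT -> echo
i=2: L=echo, R=foxtrot=BASE -> take LEFT -> echo
i=3: L=charlie, R=bravo=BASE -> take LEFT -> charlie

Answer: alpha
echo
echo
charlie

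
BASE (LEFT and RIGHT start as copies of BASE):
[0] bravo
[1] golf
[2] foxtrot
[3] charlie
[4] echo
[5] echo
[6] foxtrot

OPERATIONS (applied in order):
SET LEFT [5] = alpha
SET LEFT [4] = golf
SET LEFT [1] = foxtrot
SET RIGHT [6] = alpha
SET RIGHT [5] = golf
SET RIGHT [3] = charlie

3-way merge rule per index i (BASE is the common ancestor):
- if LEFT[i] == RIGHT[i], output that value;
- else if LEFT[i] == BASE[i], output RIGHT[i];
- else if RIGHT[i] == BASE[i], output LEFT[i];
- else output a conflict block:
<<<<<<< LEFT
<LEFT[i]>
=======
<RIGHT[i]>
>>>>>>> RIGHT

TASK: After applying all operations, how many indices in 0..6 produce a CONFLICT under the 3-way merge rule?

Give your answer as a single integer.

Final LEFT:  [bravo, foxtrot, foxtrot, charlie, golf, alpha, foxtrot]
Final RIGHT: [bravo, golf, foxtrot, charlie, echo, golf, alpha]
i=0: L=bravo R=bravo -> agree -> bravo
i=1: L=foxtrot, R=golf=BASE -> take LEFT -> foxtrot
i=2: L=foxtrot R=foxtrot -> agree -> foxtrot
i=3: L=charlie R=charlie -> agree -> charlie
i=4: L=golf, R=echo=BASE -> take LEFT -> golf
i=5: BASE=echo L=alpha R=golf all differ -> CONFLICT
i=6: L=foxtrot=BASE, R=alpha -> take RIGHT -> alpha
Conflict count: 1

Answer: 1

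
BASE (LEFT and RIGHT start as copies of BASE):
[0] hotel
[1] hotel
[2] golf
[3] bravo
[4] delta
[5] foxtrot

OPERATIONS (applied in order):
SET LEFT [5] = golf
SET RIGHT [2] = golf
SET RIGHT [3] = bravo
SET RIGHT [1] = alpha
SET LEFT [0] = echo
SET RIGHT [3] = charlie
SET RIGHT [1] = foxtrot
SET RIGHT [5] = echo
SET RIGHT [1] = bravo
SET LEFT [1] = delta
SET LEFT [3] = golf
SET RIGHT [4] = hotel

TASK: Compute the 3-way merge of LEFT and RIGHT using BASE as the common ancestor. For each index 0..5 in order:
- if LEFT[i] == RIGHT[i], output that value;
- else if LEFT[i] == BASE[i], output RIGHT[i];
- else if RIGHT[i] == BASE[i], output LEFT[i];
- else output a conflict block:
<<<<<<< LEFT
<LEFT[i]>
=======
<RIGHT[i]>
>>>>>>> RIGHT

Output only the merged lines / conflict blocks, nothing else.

Answer: echo
<<<<<<< LEFT
delta
=======
bravo
>>>>>>> RIGHT
golf
<<<<<<< LEFT
golf
=======
charlie
>>>>>>> RIGHT
hotel
<<<<<<< LEFT
golf
=======
echo
>>>>>>> RIGHT

Derivation:
Final LEFT:  [echo, delta, golf, golf, delta, golf]
Final RIGHT: [hotel, bravo, golf, charlie, hotel, echo]
i=0: L=echo, R=hotel=BASE -> take LEFT -> echo
i=1: BASE=hotel L=delta R=bravo all differ -> CONFLICT
i=2: L=golf R=golf -> agree -> golf
i=3: BASE=bravo L=golf R=charlie all differ -> CONFLICT
i=4: L=delta=BASE, R=hotel -> take RIGHT -> hotel
i=5: BASE=foxtrot L=golf R=echo all differ -> CONFLICT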